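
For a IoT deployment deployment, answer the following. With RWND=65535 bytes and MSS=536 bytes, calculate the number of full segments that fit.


Given: RWND = 65535 bytes, MSS = 536 bytes
Full segments = floor(RWND / MSS)
Full segments = floor(65535 / 536)
Full segments = floor(122.2668) = 122

122


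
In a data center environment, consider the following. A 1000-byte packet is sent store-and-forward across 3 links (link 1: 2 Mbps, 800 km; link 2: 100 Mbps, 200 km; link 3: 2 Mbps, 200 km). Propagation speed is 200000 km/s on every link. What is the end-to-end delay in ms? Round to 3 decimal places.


Packet = 1000 bytes = 8000 bits. Store-and-forward: sum (t_trans + t_prop) per link.
Link 1: t_trans = 8000/(2*10^6) s = 4.0000 ms; t_prop = 800/200000 s = 4.0000 ms; subtotal = 8.0000 ms
Link 2: t_trans = 8000/(100*10^6) s = 0.0800 ms; t_prop = 200/200000 s = 1.0000 ms; subtotal = 1.0800 ms
Link 3: t_trans = 8000/(2*10^6) s = 4.0000 ms; t_prop = 200/200000 s = 1.0000 ms; subtotal = 5.0000 ms
End-to-end = 8.0000 + 1.0800 + 5.0000 = 14.0800 ms -> 14.080 ms (3 dp)

14.080


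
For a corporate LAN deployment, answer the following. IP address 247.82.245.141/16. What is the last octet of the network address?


Given: IP = 247.82.245.141, prefix = /16
Subnet mask = 255.255.0.0
Last octet of IP: 141
Last octet of mask: 0
Network last octet = 141 AND 0 = 0

0


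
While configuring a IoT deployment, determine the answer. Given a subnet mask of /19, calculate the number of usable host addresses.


Given: subnet mask /19
Host bits = 32 - 19 = 13
Total addresses = 2^13 = 8192
Usable hosts = 8192 - 2 (network + broadcast) = 8190

8190


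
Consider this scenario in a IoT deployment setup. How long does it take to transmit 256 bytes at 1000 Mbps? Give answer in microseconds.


Given: packet = 256 bytes, bandwidth = 1000 Mbps
Packet in bits = 256 * 8 = 2048 bits
Bandwidth = 1000 * 10^6 = 1000000000 bps
Time = 2048 / 1000000000 seconds
Time in us = 2048 * 10^6 / 1000000000 = 2.048

2.048


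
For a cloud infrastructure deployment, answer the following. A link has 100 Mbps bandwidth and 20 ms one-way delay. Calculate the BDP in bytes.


Given: bandwidth = 100 Mbps, delay = 20 ms
BDP in bits = 100 * 10^6 * 20 / 1000
BDP in bits = 2000000
BDP in bytes = 2000000 / 8 = 250000

250000


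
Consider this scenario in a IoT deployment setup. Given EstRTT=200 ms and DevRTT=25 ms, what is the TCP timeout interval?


Given: EstRTT = 200 ms, DevRTT = 25 ms
Timeout = EstRTT + 4 * DevRTT
4 * DevRTT = 4 * 25 = 100
Timeout = 200 + 100 = 300 ms

300


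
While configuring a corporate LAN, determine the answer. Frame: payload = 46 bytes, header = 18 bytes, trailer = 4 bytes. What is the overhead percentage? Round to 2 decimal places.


Given: payload = 46 B, header = 18 B, trailer = 4 B
Overhead bytes = header + trailer = 18 + 4 = 22
Total frame = payload + overhead = 46 + 22 = 68
Overhead % = 22 / 68 * 100 = 32.3529% -> 32.35% (2 dp)

32.35


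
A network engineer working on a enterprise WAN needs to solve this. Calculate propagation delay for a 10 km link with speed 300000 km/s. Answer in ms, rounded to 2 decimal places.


Given: distance = 10 km, speed = 300000 km/s
Delay = distance / speed = 10 / 300000 seconds
Delay in ms = 10 * 1000 / 300000
Delay = 0.0333 ms
Rounded to 2 dp = 0.03 ms

0.03


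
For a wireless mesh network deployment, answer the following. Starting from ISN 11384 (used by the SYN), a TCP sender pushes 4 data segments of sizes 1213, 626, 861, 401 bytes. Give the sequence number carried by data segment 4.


The SYN occupies sequence number ISN = 11384, so the first data byte is ISN + 1 = 11385.
SEQ of data segment i = (ISN + 1) + sum of payload sizes of segments 1..i-1.
Segment 1: SEQ = 11385, payload = 1213 bytes
Segment 2: SEQ = 12598, payload = 626 bytes
Segment 3: SEQ = 13224, payload = 861 bytes
Segment 4: SEQ = 14085, payload = 401 bytes
SEQ of segment 4 = 11385 + 1213 + 626 + 861 = 14085

14085


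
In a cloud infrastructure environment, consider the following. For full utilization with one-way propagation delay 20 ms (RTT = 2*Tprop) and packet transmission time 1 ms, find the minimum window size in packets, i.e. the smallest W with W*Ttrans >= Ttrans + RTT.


Given: Ttrans = 1 ms, RTT = 40 ms (= 2 * Tprop, Tprop = 20 ms)
Time until first ACK returns = Ttrans + RTT = 1 + 40 = 41 ms
Need W * Ttrans >= Ttrans + RTT  ->  W >= (Ttrans + RTT) / Ttrans
(Ttrans + RTT) / Ttrans = 41 / 1 = 41
W_min = ceil(41) = 41

41


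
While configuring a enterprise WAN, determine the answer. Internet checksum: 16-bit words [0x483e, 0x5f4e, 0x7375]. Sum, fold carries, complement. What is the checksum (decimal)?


Given words: [0x483e, 0x5f4e, 0x7375]
Step 1: Sum all words
Raw sum = 18494 + 24398 + 29557 = 72449
Step 2: Fold carry: (6913 + 1) = 6914
One's complement = ~6914 & 0xFFFF = 58621

58621


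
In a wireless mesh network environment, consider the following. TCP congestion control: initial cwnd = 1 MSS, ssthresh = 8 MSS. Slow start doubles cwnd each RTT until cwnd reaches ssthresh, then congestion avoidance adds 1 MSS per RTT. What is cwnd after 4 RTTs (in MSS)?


RTT 0: cwnd = 1 MSS (initial)
RTT 1: cwnd = 2 MSS (slow start, doubled)
RTT 2: cwnd = 4 MSS (slow start, doubled)
RTT 3: cwnd = 8 MSS (slow start, doubled)
RTT 4: cwnd = 9 MSS (congestion avoidance, +1)

9


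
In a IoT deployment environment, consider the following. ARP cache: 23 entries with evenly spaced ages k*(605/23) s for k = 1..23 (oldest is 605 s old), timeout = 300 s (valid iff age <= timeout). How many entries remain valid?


Ages are k * 605/23 s for k = 1..23 (spacing = 26.3043 s).
Entry k is valid iff k * 605/23 <= 300 iff k <= 23 * 300 / 605 = 11.4050
n_valid = floor(11.4050) = 11
(n_stale = 23 - 11 = 12)

11


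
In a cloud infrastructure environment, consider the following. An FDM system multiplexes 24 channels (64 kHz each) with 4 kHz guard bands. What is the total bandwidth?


Given: 24 channels, 64 kHz each, guard = 4 kHz
Channel bandwidth = 24 * 64 = 1536 kHz
Guard bands = 23 gaps * 4 kHz = 92 kHz
Total = 1536 + 92 = 1628 kHz

1628


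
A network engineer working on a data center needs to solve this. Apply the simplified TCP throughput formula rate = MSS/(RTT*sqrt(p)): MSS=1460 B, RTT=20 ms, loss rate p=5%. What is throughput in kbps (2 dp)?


Given: MSS = 1460 bytes, RTT = 20 ms, loss = 5%
RTT in seconds = 20 / 1000 = 0.02
Loss rate = 5% = 0.05
sqrt(loss) = sqrt(0.05) = 0.223606797750
Throughput (bytes/s) = 1460 / (0.02 * 0.223606797750) = 326465.9247
Throughput (kbps) = 326465.9247 * 8 / 1000 = 2611.727398 -> 2611.73 kbps (2 dp)

2611.73


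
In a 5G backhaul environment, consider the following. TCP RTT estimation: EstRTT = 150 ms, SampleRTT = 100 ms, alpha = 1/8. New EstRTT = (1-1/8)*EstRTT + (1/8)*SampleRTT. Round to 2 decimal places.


Given: EstRTT = 150 ms, SampleRTT = 100 ms, alpha = 1/8
New EstRTT = (1 - alpha) * EstRTT + alpha * SampleRTT
(7/8) * 150 = 131.25
(1/8) * 100 = 12.5
New EstRTT = 131.25 + 12.5 = 143.75 ms -> 143.75 ms (2 dp)

143.75


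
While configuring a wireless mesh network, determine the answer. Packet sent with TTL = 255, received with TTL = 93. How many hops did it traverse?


Given: initial TTL = 255, received TTL = 93
Hops = initial TTL - received TTL
Hops = 255 - 93 = 162

162


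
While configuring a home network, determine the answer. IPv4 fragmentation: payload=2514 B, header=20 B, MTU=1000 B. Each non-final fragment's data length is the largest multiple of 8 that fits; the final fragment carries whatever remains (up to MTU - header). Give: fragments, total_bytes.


Max data per non-final fragment = floor((MTU - header)/8)*8 = floor((1000 - 20)/8)*8 = floor(980/8)*8 = 976 B
Final fragment needs no 8-byte alignment: it can carry up to MTU - header = 980 B
Non-final fragments needed = ceil((payload - 980) / 976) = ceil(1534/976) = ceil(1.5717) = 2
Number of fragments = 2 + 1 = 3
Fragment sizes (data): 2 * 976 B + 562 B (last, 562 <= 980 OK)
Total bytes sent = payload + n_frags * header = 2514 + 3*20 = 2514 + 60 = 2574 B

3, 2574


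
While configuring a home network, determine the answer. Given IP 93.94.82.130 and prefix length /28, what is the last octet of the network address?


Given: IP = 93.94.82.130, prefix = /28
Subnet mask = 255.255.255.240
Last octet of IP: 130
Last octet of mask: 240
Network last octet = 130 AND 240 = 128

128


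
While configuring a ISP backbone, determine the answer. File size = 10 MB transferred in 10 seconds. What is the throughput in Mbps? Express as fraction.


Given: file = 10 MB, time = 10 s
File in Mb = 10 * 8 = 80 Mb
Throughput = 80 / 10 Mbps
Throughput = 8 Mbps

8


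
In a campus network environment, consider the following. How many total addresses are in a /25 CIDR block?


Given: CIDR prefix /25
Host bits = 32 - 25 = 7
Total addresses = 2^7 = 128

128


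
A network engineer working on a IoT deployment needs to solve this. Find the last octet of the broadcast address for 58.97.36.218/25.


Given: IP = 58.97.36.218, prefix = /25
Host bits = 32 - 25 = 7
Network last octet = 218 AND mask = 128
Host part size = 2^7 - 1 = 127
Broadcast last octet = 128 OR 127 = 255

255


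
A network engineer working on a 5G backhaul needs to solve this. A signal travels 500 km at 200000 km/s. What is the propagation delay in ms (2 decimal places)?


Given: distance = 500 km, speed = 200000 km/s
Delay = distance / speed = 500 / 200000 seconds
Delay in ms = 500 * 1000 / 200000
Delay = 2.5000 ms
Rounded to 2 dp = 2.50 ms

2.50


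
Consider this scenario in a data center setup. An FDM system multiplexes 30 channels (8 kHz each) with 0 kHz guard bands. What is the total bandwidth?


Given: 30 channels, 8 kHz each, guard = 0 kHz
Channel bandwidth = 30 * 8 = 240 kHz
Guard bands = 29 gaps * 0 kHz = 0 kHz
Total = 240 + 0 = 240 kHz

240


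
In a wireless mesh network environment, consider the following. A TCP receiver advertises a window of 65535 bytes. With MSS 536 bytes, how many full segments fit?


Given: RWND = 65535 bytes, MSS = 536 bytes
Full segments = floor(RWND / MSS)
Full segments = floor(65535 / 536)
Full segments = floor(122.2668) = 122

122


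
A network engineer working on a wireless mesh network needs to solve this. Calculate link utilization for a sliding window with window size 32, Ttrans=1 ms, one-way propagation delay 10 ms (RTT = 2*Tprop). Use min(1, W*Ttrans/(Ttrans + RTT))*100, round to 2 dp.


Given: W = 32, Ttrans = 1 ms, RTT = 20 ms (= 2 * Tprop, Tprop = 10 ms)
Cycle time = Ttrans + RTT = 1 + 20 = 21 ms (first packet sent until its ACK returns)
W * Ttrans = 32 * 1 = 32 ms of sending per cycle
W * Ttrans / (Ttrans + RTT) = 32 / 21 = 1.523810
U = min(1, 1.523810) = 1.000000
U% = 100.00%

100.00


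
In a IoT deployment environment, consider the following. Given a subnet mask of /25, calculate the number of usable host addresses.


Given: subnet mask /25
Host bits = 32 - 25 = 7
Total addresses = 2^7 = 128
Usable hosts = 128 - 2 (network + broadcast) = 126

126


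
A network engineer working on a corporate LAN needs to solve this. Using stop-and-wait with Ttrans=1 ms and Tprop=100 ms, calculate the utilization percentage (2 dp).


Given: Ttrans = 1 ms, Tprop = 100 ms
RTT = 2 * Tprop = 2 * 100 = 200 ms
U = Ttrans / (Ttrans + RTT)
U = 1 / (1 + 200)
U = 1 / 201 = 0.004975
U% = 0.50%

0.50


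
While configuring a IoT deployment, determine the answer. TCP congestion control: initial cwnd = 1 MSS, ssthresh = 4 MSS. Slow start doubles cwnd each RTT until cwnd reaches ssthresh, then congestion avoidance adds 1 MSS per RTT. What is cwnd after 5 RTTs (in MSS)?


RTT 0: cwnd = 1 MSS (initial)
RTT 1: cwnd = 2 MSS (slow start, doubled)
RTT 2: cwnd = 4 MSS (slow start, doubled)
RTT 3: cwnd = 5 MSS (congestion avoidance, +1)
RTT 4: cwnd = 6 MSS (congestion avoidance, +1)
RTT 5: cwnd = 7 MSS (congestion avoidance, +1)

7


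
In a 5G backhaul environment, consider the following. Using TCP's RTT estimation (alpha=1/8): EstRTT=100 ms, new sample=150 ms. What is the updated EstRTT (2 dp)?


Given: EstRTT = 100 ms, SampleRTT = 150 ms, alpha = 1/8
New EstRTT = (1 - alpha) * EstRTT + alpha * SampleRTT
(7/8) * 100 = 87.5
(1/8) * 150 = 18.75
New EstRTT = 87.5 + 18.75 = 106.25 ms -> 106.25 ms (2 dp)

106.25


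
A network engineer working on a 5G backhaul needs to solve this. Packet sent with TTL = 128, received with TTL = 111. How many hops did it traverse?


Given: initial TTL = 128, received TTL = 111
Hops = initial TTL - received TTL
Hops = 128 - 111 = 17

17


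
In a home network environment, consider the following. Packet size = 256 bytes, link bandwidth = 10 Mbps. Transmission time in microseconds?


Given: packet = 256 bytes, bandwidth = 10 Mbps
Packet in bits = 256 * 8 = 2048 bits
Bandwidth = 10 * 10^6 = 10000000 bps
Time = 2048 / 10000000 seconds
Time in us = 2048 * 10^6 / 10000000 = 204.8

204.8


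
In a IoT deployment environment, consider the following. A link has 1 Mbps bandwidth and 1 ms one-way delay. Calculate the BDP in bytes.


Given: bandwidth = 1 Mbps, delay = 1 ms
BDP in bits = 1 * 10^6 * 1 / 1000
BDP in bits = 1000
BDP in bytes = 1000 / 8 = 125

125


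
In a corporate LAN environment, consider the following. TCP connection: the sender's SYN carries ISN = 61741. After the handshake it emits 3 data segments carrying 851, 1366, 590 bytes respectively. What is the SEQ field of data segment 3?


The SYN occupies sequence number ISN = 61741, so the first data byte is ISN + 1 = 61742.
SEQ of data segment i = (ISN + 1) + sum of payload sizes of segments 1..i-1.
Segment 1: SEQ = 61742, payload = 851 bytes
Segment 2: SEQ = 62593, payload = 1366 bytes
Segment 3: SEQ = 63959, payload = 590 bytes
SEQ of segment 3 = 61742 + 851 + 1366 = 63959

63959


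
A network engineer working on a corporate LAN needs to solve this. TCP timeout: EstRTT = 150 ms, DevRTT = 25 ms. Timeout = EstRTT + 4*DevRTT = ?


Given: EstRTT = 150 ms, DevRTT = 25 ms
Timeout = EstRTT + 4 * DevRTT
4 * DevRTT = 4 * 25 = 100
Timeout = 150 + 100 = 250 ms

250


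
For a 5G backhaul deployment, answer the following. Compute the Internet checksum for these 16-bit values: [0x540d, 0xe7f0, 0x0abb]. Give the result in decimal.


Given words: [0x540d, 0xe7f0, 0x0abb]
Step 1: Sum all words
Raw sum = 21517 + 59376 + 2747 = 83640
Step 2: Fold carry: (18104 + 1) = 18105
One's complement = ~18105 & 0xFFFF = 47430

47430


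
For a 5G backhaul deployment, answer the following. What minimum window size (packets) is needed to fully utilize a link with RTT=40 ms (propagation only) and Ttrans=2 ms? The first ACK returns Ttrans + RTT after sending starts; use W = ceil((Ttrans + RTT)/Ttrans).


Given: Ttrans = 2 ms, RTT = 40 ms (= 2 * Tprop, Tprop = 20 ms)
Time until first ACK returns = Ttrans + RTT = 2 + 40 = 42 ms
Need W * Ttrans >= Ttrans + RTT  ->  W >= (Ttrans + RTT) / Ttrans
(Ttrans + RTT) / Ttrans = 42 / 2 = 21
W_min = ceil(21) = 21

21


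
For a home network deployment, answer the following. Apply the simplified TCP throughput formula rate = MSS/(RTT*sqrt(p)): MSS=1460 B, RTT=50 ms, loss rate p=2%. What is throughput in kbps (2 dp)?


Given: MSS = 1460 bytes, RTT = 50 ms, loss = 2%
RTT in seconds = 50 / 1000 = 0.05
Loss rate = 2% = 0.02
sqrt(loss) = sqrt(0.02) = 0.141421356237
Throughput (bytes/s) = 1460 / (0.05 * 0.141421356237) = 206475.1801
Throughput (kbps) = 206475.1801 * 8 / 1000 = 1651.801441 -> 1651.80 kbps (2 dp)

1651.80


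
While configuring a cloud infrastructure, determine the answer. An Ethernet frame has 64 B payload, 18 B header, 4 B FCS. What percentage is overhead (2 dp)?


Given: payload = 64 B, header = 18 B, trailer = 4 B
Overhead bytes = header + trailer = 18 + 4 = 22
Total frame = payload + overhead = 64 + 22 = 86
Overhead % = 22 / 86 * 100 = 25.5814% -> 25.58% (2 dp)

25.58


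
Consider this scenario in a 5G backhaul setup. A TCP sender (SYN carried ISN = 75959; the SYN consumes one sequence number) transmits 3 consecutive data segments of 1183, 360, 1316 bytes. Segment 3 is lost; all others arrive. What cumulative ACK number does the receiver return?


SYN uses sequence number 75959; first data byte = ISN + 1 = 75960.
Segment 1: SEQ = 75960, len = 1183 B, covers [75960, 77142]
Segment 2: SEQ = 77143, len = 360 B, covers [77143, 77502]
Segment 3: SEQ = 77503, len = 1316 B, covers [77503, 78818] [LOST]
In-order data received: bytes [75960, 77502] (segments 1..2).
Segment 3 missing -> gap begins at byte 77503.
Cumulative ACK = next expected in-order byte = 75960 + 1183 + 360 = 77503

77503


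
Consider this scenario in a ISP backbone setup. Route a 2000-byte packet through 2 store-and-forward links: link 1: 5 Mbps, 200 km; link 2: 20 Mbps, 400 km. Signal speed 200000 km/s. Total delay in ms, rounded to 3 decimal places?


Packet = 2000 bytes = 16000 bits. Store-and-forward: sum (t_trans + t_prop) per link.
Link 1: t_trans = 16000/(5*10^6) s = 3.2000 ms; t_prop = 200/200000 s = 1.0000 ms; subtotal = 4.2000 ms
Link 2: t_trans = 16000/(20*10^6) s = 0.8000 ms; t_prop = 400/200000 s = 2.0000 ms; subtotal = 2.8000 ms
End-to-end = 4.2000 + 2.8000 = 7.0000 ms -> 7.000 ms (3 dp)

7.000


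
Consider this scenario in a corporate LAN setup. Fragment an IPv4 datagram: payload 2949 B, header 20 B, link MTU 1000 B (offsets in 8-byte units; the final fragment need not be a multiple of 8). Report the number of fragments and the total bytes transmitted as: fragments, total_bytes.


Max data per non-final fragment = floor((MTU - header)/8)*8 = floor((1000 - 20)/8)*8 = floor(980/8)*8 = 976 B
Final fragment needs no 8-byte alignment: it can carry up to MTU - header = 980 B
Non-final fragments needed = ceil((payload - 980) / 976) = ceil(1969/976) = ceil(2.0174) = 3
Number of fragments = 3 + 1 = 4
Fragment sizes (data): 3 * 976 B + 21 B (last, 21 <= 980 OK)
Total bytes sent = payload + n_frags * header = 2949 + 4*20 = 2949 + 80 = 3029 B

4, 3029


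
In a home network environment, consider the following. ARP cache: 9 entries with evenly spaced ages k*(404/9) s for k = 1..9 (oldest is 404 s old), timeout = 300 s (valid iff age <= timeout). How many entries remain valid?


Ages are k * 404/9 s for k = 1..9 (spacing = 44.8889 s).
Entry k is valid iff k * 404/9 <= 300 iff k <= 9 * 300 / 404 = 6.6832
n_valid = floor(6.6832) = 6
(n_stale = 9 - 6 = 3)

6


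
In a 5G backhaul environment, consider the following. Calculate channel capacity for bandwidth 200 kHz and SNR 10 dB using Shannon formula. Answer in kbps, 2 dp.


Given: B = 200 kHz, SNR = 10 dB
SNR linear = 10^(10/10) = 10
1 + SNR = 11
log2(11) = 3.4594316186
C = 200 * 1000 * 3.4594316186 = 691886.3237 bps
C = 691.886324 kbps -> 691.89 kbps (2 dp)

691.89


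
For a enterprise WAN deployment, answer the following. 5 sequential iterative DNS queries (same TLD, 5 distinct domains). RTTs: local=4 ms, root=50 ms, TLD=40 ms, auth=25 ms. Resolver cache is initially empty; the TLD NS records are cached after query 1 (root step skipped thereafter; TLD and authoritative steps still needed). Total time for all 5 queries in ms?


Lookup 1 (cold cache): local + root + TLD + auth = 4 + 50 + 40 + 25 = 119 ms
Lookups 2..5 (TLD NS cached -> skip root; new domain -> still ask TLD and auth): local + TLD + auth = 4 + 40 + 25 = 69 ms each
Remaining 4 lookups: 4 * 69 = 276 ms
Total = 119 + 276 = 395 ms

395


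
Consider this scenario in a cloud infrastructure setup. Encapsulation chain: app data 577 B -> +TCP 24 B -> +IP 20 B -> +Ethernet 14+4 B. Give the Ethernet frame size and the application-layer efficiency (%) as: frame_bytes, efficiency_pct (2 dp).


TCP segment = 577 + 24 = 601 B
IP packet = 601 + 20 = 621 B
Ethernet frame = 621 + 14 + 4 = 639 B
Efficiency = app / frame = 577 / 639 = 0.902973 = 90.2973% -> 90.30% (2 dp)

639, 90.30


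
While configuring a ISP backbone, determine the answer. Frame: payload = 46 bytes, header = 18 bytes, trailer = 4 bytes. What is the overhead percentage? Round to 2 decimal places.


Given: payload = 46 B, header = 18 B, trailer = 4 B
Overhead bytes = header + trailer = 18 + 4 = 22
Total frame = payload + overhead = 46 + 22 = 68
Overhead % = 22 / 68 * 100 = 32.3529% -> 32.35% (2 dp)

32.35


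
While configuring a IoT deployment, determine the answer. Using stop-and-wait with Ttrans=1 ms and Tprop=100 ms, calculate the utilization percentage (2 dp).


Given: Ttrans = 1 ms, Tprop = 100 ms
RTT = 2 * Tprop = 2 * 100 = 200 ms
U = Ttrans / (Ttrans + RTT)
U = 1 / (1 + 200)
U = 1 / 201 = 0.004975
U% = 0.50%

0.50


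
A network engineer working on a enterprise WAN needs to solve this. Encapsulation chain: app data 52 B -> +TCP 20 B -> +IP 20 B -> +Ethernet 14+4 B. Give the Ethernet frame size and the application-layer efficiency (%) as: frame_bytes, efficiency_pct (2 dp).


TCP segment = 52 + 20 = 72 B
IP packet = 72 + 20 = 92 B
Ethernet frame = 92 + 14 + 4 = 110 B
Efficiency = app / frame = 52 / 110 = 0.472727 = 47.2727% -> 47.27% (2 dp)

110, 47.27


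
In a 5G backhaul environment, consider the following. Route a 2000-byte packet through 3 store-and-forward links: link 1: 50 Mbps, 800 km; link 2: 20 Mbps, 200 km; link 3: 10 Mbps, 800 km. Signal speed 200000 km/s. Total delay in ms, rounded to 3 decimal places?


Packet = 2000 bytes = 16000 bits. Store-and-forward: sum (t_trans + t_prop) per link.
Link 1: t_trans = 16000/(50*10^6) s = 0.3200 ms; t_prop = 800/200000 s = 4.0000 ms; subtotal = 4.3200 ms
Link 2: t_trans = 16000/(20*10^6) s = 0.8000 ms; t_prop = 200/200000 s = 1.0000 ms; subtotal = 1.8000 ms
Link 3: t_trans = 16000/(10*10^6) s = 1.6000 ms; t_prop = 800/200000 s = 4.0000 ms; subtotal = 5.6000 ms
End-to-end = 4.3200 + 1.8000 + 5.6000 = 11.7200 ms -> 11.720 ms (3 dp)

11.720


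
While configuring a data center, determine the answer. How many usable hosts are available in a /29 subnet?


Given: subnet mask /29
Host bits = 32 - 29 = 3
Total addresses = 2^3 = 8
Usable hosts = 8 - 2 (network + broadcast) = 6

6


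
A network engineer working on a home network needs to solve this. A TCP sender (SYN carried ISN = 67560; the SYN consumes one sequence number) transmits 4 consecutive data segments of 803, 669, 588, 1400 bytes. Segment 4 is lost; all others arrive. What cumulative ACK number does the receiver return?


SYN uses sequence number 67560; first data byte = ISN + 1 = 67561.
Segment 1: SEQ = 67561, len = 803 B, covers [67561, 68363]
Segment 2: SEQ = 68364, len = 669 B, covers [68364, 69032]
Segment 3: SEQ = 69033, len = 588 B, covers [69033, 69620]
Segment 4: SEQ = 69621, len = 1400 B, covers [69621, 71020] [LOST]
In-order data received: bytes [67561, 69620] (segments 1..3).
Segment 4 missing -> gap begins at byte 69621.
Cumulative ACK = next expected in-order byte = 67561 + 803 + 669 + 588 = 69621

69621


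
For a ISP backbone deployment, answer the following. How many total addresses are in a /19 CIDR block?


Given: CIDR prefix /19
Host bits = 32 - 19 = 13
Total addresses = 2^13 = 8192

8192


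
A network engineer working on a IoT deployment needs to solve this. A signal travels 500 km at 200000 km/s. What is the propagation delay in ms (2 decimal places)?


Given: distance = 500 km, speed = 200000 km/s
Delay = distance / speed = 500 / 200000 seconds
Delay in ms = 500 * 1000 / 200000
Delay = 2.5000 ms
Rounded to 2 dp = 2.50 ms

2.50


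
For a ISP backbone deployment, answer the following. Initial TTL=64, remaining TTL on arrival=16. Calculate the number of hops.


Given: initial TTL = 64, received TTL = 16
Hops = initial TTL - received TTL
Hops = 64 - 16 = 48

48


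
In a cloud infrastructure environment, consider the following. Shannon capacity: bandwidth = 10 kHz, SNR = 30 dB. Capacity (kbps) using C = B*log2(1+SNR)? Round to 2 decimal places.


Given: B = 10 kHz, SNR = 30 dB
SNR linear = 10^(30/10) = 1000
1 + SNR = 1001
log2(1001) = 9.9672262588
C = 10 * 1000 * 9.9672262588 = 99672.2626 bps
C = 99.672263 kbps -> 99.67 kbps (2 dp)

99.67


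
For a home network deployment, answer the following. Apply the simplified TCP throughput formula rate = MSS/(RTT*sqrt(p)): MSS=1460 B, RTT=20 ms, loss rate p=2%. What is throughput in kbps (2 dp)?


Given: MSS = 1460 bytes, RTT = 20 ms, loss = 2%
RTT in seconds = 20 / 1000 = 0.02
Loss rate = 2% = 0.02
sqrt(loss) = sqrt(0.02) = 0.141421356237
Throughput (bytes/s) = 1460 / (0.02 * 0.141421356237) = 516187.9503
Throughput (kbps) = 516187.9503 * 8 / 1000 = 4129.503602 -> 4129.50 kbps (2 dp)

4129.50


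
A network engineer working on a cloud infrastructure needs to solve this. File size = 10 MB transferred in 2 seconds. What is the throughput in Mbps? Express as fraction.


Given: file = 10 MB, time = 2 s
File in Mb = 10 * 8 = 80 Mb
Throughput = 80 / 2 Mbps
Throughput = 40 Mbps

40


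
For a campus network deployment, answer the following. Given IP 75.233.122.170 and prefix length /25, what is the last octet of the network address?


Given: IP = 75.233.122.170, prefix = /25
Subnet mask = 255.255.255.128
Last octet of IP: 170
Last octet of mask: 128
Network last octet = 170 AND 128 = 128

128


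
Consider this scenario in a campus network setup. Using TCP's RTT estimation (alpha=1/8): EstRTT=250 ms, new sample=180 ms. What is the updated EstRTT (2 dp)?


Given: EstRTT = 250 ms, SampleRTT = 180 ms, alpha = 1/8
New EstRTT = (1 - alpha) * EstRTT + alpha * SampleRTT
(7/8) * 250 = 218.75
(1/8) * 180 = 22.5
New EstRTT = 218.75 + 22.5 = 241.25 ms -> 241.25 ms (2 dp)

241.25


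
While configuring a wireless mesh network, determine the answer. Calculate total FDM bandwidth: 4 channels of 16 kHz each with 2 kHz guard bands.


Given: 4 channels, 16 kHz each, guard = 2 kHz
Channel bandwidth = 4 * 16 = 64 kHz
Guard bands = 3 gaps * 2 kHz = 6 kHz
Total = 64 + 6 = 70 kHz

70


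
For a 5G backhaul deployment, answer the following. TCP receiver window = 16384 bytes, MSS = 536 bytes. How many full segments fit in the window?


Given: RWND = 16384 bytes, MSS = 536 bytes
Full segments = floor(RWND / MSS)
Full segments = floor(16384 / 536)
Full segments = floor(30.5672) = 30

30


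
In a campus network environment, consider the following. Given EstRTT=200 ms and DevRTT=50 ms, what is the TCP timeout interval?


Given: EstRTT = 200 ms, DevRTT = 50 ms
Timeout = EstRTT + 4 * DevRTT
4 * DevRTT = 4 * 50 = 200
Timeout = 200 + 200 = 400 ms

400


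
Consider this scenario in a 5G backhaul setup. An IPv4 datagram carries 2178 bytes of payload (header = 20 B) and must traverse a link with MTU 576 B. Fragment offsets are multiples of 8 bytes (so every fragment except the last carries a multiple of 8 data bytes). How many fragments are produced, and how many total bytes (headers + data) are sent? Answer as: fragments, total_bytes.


Max data per non-final fragment = floor((MTU - header)/8)*8 = floor((576 - 20)/8)*8 = floor(556/8)*8 = 552 B
Final fragment needs no 8-byte alignment: it can carry up to MTU - header = 556 B
Non-final fragments needed = ceil((payload - 556) / 552) = ceil(1622/552) = ceil(2.9384) = 3
Number of fragments = 3 + 1 = 4
Fragment sizes (data): 3 * 552 B + 522 B (last, 522 <= 556 OK)
Total bytes sent = payload + n_frags * header = 2178 + 4*20 = 2178 + 80 = 2258 B

4, 2258


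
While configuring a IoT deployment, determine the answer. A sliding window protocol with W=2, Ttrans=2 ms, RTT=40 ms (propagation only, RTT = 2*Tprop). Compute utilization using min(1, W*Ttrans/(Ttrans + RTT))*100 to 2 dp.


Given: W = 2, Ttrans = 2 ms, RTT = 40 ms (= 2 * Tprop, Tprop = 20 ms)
Cycle time = Ttrans + RTT = 2 + 40 = 42 ms (first packet sent until its ACK returns)
W * Ttrans = 2 * 2 = 4 ms of sending per cycle
W * Ttrans / (Ttrans + RTT) = 4 / 42 = 0.095238
U = min(1, 0.095238) = 0.095238
U% = 9.52%

9.52


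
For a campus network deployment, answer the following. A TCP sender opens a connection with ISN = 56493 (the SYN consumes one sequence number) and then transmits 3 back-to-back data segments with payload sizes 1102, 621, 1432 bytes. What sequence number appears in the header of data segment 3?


The SYN occupies sequence number ISN = 56493, so the first data byte is ISN + 1 = 56494.
SEQ of data segment i = (ISN + 1) + sum of payload sizes of segments 1..i-1.
Segment 1: SEQ = 56494, payload = 1102 bytes
Segment 2: SEQ = 57596, payload = 621 bytes
Segment 3: SEQ = 58217, payload = 1432 bytes
SEQ of segment 3 = 56494 + 1102 + 621 = 58217

58217


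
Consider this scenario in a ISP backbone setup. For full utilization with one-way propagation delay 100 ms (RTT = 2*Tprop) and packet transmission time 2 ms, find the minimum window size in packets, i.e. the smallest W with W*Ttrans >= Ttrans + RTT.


Given: Ttrans = 2 ms, RTT = 200 ms (= 2 * Tprop, Tprop = 100 ms)
Time until first ACK returns = Ttrans + RTT = 2 + 200 = 202 ms
Need W * Ttrans >= Ttrans + RTT  ->  W >= (Ttrans + RTT) / Ttrans
(Ttrans + RTT) / Ttrans = 202 / 2 = 101
W_min = ceil(101) = 101

101


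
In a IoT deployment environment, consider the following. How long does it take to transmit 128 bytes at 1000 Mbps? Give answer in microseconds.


Given: packet = 128 bytes, bandwidth = 1000 Mbps
Packet in bits = 128 * 8 = 1024 bits
Bandwidth = 1000 * 10^6 = 1000000000 bps
Time = 1024 / 1000000000 seconds
Time in us = 1024 * 10^6 / 1000000000 = 1.024

1.024


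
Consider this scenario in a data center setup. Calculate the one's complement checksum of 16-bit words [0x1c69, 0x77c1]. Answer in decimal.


Given words: [0x1c69, 0x77c1]
Step 1: Sum all words
Raw sum = 7273 + 30657 = 37930
One's complement = ~37930 & 0xFFFF = 27605

27605


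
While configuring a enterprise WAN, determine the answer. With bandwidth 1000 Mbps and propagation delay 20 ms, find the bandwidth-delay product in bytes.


Given: bandwidth = 1000 Mbps, delay = 20 ms
BDP in bits = 1000 * 10^6 * 20 / 1000
BDP in bits = 20000000
BDP in bytes = 20000000 / 8 = 2500000

2500000


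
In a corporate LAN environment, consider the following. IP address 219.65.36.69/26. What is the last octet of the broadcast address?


Given: IP = 219.65.36.69, prefix = /26
Host bits = 32 - 26 = 6
Network last octet = 69 AND mask = 64
Host part size = 2^6 - 1 = 63
Broadcast last octet = 64 OR 63 = 127

127


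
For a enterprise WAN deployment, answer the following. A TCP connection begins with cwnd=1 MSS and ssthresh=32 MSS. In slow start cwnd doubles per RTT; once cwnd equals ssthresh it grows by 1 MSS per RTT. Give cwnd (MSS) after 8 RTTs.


RTT 0: cwnd = 1 MSS (initial)
RTT 1: cwnd = 2 MSS (slow start, doubled)
RTT 2: cwnd = 4 MSS (slow start, doubled)
RTT 3: cwnd = 8 MSS (slow start, doubled)
RTT 4: cwnd = 16 MSS (slow start, doubled)
RTT 5: cwnd = 32 MSS (slow start, doubled)
RTT 6: cwnd = 33 MSS (congestion avoidance, +1)
RTT 7: cwnd = 34 MSS (congestion avoidance, +1)
RTT 8: cwnd = 35 MSS (congestion avoidance, +1)

35


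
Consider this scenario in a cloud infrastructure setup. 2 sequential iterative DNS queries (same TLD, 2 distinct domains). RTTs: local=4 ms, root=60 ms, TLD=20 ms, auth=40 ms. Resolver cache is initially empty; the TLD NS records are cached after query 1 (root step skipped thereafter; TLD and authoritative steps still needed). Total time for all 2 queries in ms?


Lookup 1 (cold cache): local + root + TLD + auth = 4 + 60 + 20 + 40 = 124 ms
Lookups 2..2 (TLD NS cached -> skip root; new domain -> still ask TLD and auth): local + TLD + auth = 4 + 20 + 40 = 64 ms each
Remaining 1 lookups: 1 * 64 = 64 ms
Total = 124 + 64 = 188 ms

188


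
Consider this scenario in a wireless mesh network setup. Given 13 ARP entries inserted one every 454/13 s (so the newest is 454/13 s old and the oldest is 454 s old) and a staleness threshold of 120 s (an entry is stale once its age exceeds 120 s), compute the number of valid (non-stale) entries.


Ages are k * 454/13 s for k = 1..13 (spacing = 34.9231 s).
Entry k is valid iff k * 454/13 <= 120 iff k <= 13 * 120 / 454 = 3.4361
n_valid = floor(3.4361) = 3
(n_stale = 13 - 3 = 10)

3


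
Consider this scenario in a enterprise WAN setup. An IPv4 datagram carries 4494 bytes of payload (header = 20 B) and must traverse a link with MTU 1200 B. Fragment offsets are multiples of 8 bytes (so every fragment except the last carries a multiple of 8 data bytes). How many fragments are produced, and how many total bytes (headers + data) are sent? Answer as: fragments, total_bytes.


Max data per non-final fragment = floor((MTU - header)/8)*8 = floor((1200 - 20)/8)*8 = floor(1180/8)*8 = 1176 B
Final fragment needs no 8-byte alignment: it can carry up to MTU - header = 1180 B
Non-final fragments needed = ceil((payload - 1180) / 1176) = ceil(3314/1176) = ceil(2.8180) = 3
Number of fragments = 3 + 1 = 4
Fragment sizes (data): 3 * 1176 B + 966 B (last, 966 <= 1180 OK)
Total bytes sent = payload + n_frags * header = 4494 + 4*20 = 4494 + 80 = 4574 B

4, 4574


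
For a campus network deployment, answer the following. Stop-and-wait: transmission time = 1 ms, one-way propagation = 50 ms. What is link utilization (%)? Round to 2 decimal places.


Given: Ttrans = 1 ms, Tprop = 50 ms
RTT = 2 * Tprop = 2 * 50 = 100 ms
U = Ttrans / (Ttrans + RTT)
U = 1 / (1 + 100)
U = 1 / 101 = 0.009901
U% = 0.99%

0.99


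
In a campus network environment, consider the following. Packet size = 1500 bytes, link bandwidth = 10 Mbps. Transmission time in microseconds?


Given: packet = 1500 bytes, bandwidth = 10 Mbps
Packet in bits = 1500 * 8 = 12000 bits
Bandwidth = 10 * 10^6 = 10000000 bps
Time = 12000 / 10000000 seconds
Time in us = 12000 * 10^6 / 10000000 = 1200

1200


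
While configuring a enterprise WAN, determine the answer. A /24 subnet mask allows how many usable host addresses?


Given: subnet mask /24
Host bits = 32 - 24 = 8
Total addresses = 2^8 = 256
Usable hosts = 256 - 2 (network + broadcast) = 254

254


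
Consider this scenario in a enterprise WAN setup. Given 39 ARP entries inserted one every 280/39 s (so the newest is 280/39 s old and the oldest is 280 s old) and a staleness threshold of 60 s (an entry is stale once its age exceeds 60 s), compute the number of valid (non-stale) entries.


Ages are k * 280/39 s for k = 1..39 (spacing = 7.1795 s).
Entry k is valid iff k * 280/39 <= 60 iff k <= 39 * 60 / 280 = 8.3571
n_valid = floor(8.3571) = 8
(n_stale = 39 - 8 = 31)

8


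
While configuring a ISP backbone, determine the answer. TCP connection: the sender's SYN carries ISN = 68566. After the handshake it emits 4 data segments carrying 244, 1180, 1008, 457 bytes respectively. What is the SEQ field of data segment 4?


The SYN occupies sequence number ISN = 68566, so the first data byte is ISN + 1 = 68567.
SEQ of data segment i = (ISN + 1) + sum of payload sizes of segments 1..i-1.
Segment 1: SEQ = 68567, payload = 244 bytes
Segment 2: SEQ = 68811, payload = 1180 bytes
Segment 3: SEQ = 69991, payload = 1008 bytes
Segment 4: SEQ = 70999, payload = 457 bytes
SEQ of segment 4 = 68567 + 244 + 1180 + 1008 = 70999

70999


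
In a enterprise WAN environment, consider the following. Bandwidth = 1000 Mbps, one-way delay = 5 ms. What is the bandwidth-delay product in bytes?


Given: bandwidth = 1000 Mbps, delay = 5 ms
BDP in bits = 1000 * 10^6 * 5 / 1000
BDP in bits = 5000000
BDP in bytes = 5000000 / 8 = 625000

625000


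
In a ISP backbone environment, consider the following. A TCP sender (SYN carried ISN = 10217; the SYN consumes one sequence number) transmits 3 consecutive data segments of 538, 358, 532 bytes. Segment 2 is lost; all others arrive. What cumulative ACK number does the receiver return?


SYN uses sequence number 10217; first data byte = ISN + 1 = 10218.
Segment 1: SEQ = 10218, len = 538 B, covers [10218, 10755]
Segment 2: SEQ = 10756, len = 358 B, covers [10756, 11113] [LOST]
Segment 3: SEQ = 11114, len = 532 B, covers [11114, 11645]
In-order data received: bytes [10218, 10755] (segments 1..1).
Segment 2 missing -> gap begins at byte 10756; later segments buffered out of order.
Cumulative ACK = next expected in-order byte = 10218 + 538 = 10756

10756


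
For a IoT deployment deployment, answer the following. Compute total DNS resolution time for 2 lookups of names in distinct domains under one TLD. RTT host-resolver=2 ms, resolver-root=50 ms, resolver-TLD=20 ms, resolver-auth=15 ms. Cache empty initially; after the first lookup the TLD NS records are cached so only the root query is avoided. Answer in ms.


Lookup 1 (cold cache): local + root + TLD + auth = 2 + 50 + 20 + 15 = 87 ms
Lookups 2..2 (TLD NS cached -> skip root; new domain -> still ask TLD and auth): local + TLD + auth = 2 + 20 + 15 = 37 ms each
Remaining 1 lookups: 1 * 37 = 37 ms
Total = 87 + 37 = 124 ms

124


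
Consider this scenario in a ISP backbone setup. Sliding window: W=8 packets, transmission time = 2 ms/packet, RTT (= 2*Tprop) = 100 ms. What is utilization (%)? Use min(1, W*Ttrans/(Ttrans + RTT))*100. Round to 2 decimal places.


Given: W = 8, Ttrans = 2 ms, RTT = 100 ms (= 2 * Tprop, Tprop = 50 ms)
Cycle time = Ttrans + RTT = 2 + 100 = 102 ms (first packet sent until its ACK returns)
W * Ttrans = 8 * 2 = 16 ms of sending per cycle
W * Ttrans / (Ttrans + RTT) = 16 / 102 = 0.156863
U = min(1, 0.156863) = 0.156863
U% = 15.69%

15.69


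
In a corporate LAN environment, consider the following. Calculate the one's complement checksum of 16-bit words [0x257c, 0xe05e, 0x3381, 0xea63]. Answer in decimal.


Given words: [0x257c, 0xe05e, 0x3381, 0xea63]
Step 1: Sum all words
Raw sum = 9596 + 57438 + 13185 + 60003 = 140222
Step 2: Fold carry: (9150 + 2) = 9152
One's complement = ~9152 & 0xFFFF = 56383

56383


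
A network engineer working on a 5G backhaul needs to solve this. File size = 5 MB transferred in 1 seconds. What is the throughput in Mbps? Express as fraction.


Given: file = 5 MB, time = 1 s
File in Mb = 5 * 8 = 40 Mb
Throughput = 40 / 1 Mbps
Throughput = 40 Mbps

40


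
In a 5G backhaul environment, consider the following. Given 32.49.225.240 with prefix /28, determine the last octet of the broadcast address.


Given: IP = 32.49.225.240, prefix = /28
Host bits = 32 - 28 = 4
Network last octet = 240 AND mask = 240
Host part size = 2^4 - 1 = 15
Broadcast last octet = 240 OR 15 = 255

255


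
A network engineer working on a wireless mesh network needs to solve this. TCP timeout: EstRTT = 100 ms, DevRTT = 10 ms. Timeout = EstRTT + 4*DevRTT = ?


Given: EstRTT = 100 ms, DevRTT = 10 ms
Timeout = EstRTT + 4 * DevRTT
4 * DevRTT = 4 * 10 = 40
Timeout = 100 + 40 = 140 ms

140


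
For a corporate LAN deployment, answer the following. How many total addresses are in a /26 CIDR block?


Given: CIDR prefix /26
Host bits = 32 - 26 = 6
Total addresses = 2^6 = 64

64


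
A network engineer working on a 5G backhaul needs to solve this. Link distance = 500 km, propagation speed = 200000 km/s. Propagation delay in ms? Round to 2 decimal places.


Given: distance = 500 km, speed = 200000 km/s
Delay = distance / speed = 500 / 200000 seconds
Delay in ms = 500 * 1000 / 200000
Delay = 2.5000 ms
Rounded to 2 dp = 2.50 ms

2.50


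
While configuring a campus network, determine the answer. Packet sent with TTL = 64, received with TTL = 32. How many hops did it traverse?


Given: initial TTL = 64, received TTL = 32
Hops = initial TTL - received TTL
Hops = 64 - 32 = 32

32


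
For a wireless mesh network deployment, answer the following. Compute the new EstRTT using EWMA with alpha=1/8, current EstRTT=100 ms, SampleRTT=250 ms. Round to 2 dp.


Given: EstRTT = 100 ms, SampleRTT = 250 ms, alpha = 1/8
New EstRTT = (1 - alpha) * EstRTT + alpha * SampleRTT
(7/8) * 100 = 87.5
(1/8) * 250 = 31.25
New EstRTT = 87.5 + 31.25 = 118.75 ms -> 118.75 ms (2 dp)

118.75


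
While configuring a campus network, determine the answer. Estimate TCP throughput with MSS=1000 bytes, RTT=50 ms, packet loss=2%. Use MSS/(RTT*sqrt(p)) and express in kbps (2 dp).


Given: MSS = 1000 bytes, RTT = 50 ms, loss = 2%
RTT in seconds = 50 / 1000 = 0.05
Loss rate = 2% = 0.02
sqrt(loss) = sqrt(0.02) = 0.141421356237
Throughput (bytes/s) = 1000 / (0.05 * 0.141421356237) = 141421.3562
Throughput (kbps) = 141421.3562 * 8 / 1000 = 1131.370850 -> 1131.37 kbps (2 dp)

1131.37
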